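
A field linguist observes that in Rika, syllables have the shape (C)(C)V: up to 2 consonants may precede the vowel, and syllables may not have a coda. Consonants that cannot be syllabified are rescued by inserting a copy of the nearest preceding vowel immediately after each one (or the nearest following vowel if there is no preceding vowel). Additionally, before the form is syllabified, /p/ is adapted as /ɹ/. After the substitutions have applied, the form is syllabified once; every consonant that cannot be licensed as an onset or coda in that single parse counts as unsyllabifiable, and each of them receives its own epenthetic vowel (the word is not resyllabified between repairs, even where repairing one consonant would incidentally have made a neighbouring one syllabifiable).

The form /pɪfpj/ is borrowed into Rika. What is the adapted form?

Substitution: /p/ → /ɹ/, giving /ɹɪfɹj/.
The consonants /f/, /ɹ/, /j/ cannot be parsed into a legal (C)(C)V syllable (no codas are permitted; onsets may contain at most 2 consonants).
Each unlicensed consonant becomes the onset of a new syllable: /f/ → /fɪ/, /ɹ/ → /ɹɪ/, /j/ → /jɪ/.

ɹɪfɪɹɪjɪ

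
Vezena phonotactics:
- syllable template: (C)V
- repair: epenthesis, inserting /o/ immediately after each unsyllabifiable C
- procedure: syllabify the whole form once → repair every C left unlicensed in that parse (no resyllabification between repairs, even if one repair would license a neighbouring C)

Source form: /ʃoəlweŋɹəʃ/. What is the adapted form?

ʃoəloweŋoɹəʃo

Syllabifying with onset maximization leaves /l/, /ŋ/, /ʃ/ stranded (no codas are permitted; onsets are limited to one consonant).
Each unlicensed consonant becomes the onset of a new syllable: /l/ → /lo/, /ŋ/ → /ŋo/, /ʃ/ → /ʃo/.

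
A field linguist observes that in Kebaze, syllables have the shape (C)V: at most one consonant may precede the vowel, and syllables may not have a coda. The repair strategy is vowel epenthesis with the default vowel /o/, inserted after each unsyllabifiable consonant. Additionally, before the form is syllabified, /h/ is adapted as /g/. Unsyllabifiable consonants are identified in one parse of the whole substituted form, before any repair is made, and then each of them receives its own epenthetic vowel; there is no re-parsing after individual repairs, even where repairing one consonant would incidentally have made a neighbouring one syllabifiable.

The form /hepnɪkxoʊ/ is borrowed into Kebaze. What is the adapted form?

geponɪkoxoʊ

Substitution: /h/ → /g/, giving /gepnɪkxoʊ/.
Syllabifying with onset maximization leaves /p/, /k/ stranded (no codas are permitted; onsets are limited to one consonant).
Inserting the epenthetic vowel yields /p/ → /po/, /k/ → /ko/.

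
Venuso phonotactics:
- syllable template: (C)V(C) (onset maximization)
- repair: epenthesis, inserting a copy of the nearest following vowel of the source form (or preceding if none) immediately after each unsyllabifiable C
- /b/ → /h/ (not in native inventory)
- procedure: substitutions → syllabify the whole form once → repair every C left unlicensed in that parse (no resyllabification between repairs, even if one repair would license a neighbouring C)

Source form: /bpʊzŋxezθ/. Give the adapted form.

hʊpʊzŋexezθe

Substitution: /b/ → /h/, giving /hpʊzŋxezθ/.
Under (C)V(C), the unsyllabifiable consonants are /h/, /ŋ/, /θ/ (at most one coda consonant is licensed; onsets are limited to one consonant).
Each unlicensed consonant becomes the onset of a new syllable: /h/ → /hʊ/, /ŋ/ → /ŋe/, /θ/ → /θe/.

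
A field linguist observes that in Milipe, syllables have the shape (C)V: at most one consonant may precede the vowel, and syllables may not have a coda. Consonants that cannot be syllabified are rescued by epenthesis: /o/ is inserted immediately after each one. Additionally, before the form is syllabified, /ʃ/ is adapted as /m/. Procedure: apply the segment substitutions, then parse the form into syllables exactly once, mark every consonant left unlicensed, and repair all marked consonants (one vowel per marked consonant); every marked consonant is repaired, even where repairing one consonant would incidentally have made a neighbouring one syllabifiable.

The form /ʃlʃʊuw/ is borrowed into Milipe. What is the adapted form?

Substitution: /ʃ/ → /m/, giving /mlmʊuw/.
Under (C)V, the unsyllabifiable consonants are /m/, /l/, /w/ (no codas are permitted; onsets are limited to one consonant).
Each unlicensed consonant becomes the onset of a new syllable: /m/ → /mo/, /l/ → /lo/, /w/ → /wo/.

molomʊuwo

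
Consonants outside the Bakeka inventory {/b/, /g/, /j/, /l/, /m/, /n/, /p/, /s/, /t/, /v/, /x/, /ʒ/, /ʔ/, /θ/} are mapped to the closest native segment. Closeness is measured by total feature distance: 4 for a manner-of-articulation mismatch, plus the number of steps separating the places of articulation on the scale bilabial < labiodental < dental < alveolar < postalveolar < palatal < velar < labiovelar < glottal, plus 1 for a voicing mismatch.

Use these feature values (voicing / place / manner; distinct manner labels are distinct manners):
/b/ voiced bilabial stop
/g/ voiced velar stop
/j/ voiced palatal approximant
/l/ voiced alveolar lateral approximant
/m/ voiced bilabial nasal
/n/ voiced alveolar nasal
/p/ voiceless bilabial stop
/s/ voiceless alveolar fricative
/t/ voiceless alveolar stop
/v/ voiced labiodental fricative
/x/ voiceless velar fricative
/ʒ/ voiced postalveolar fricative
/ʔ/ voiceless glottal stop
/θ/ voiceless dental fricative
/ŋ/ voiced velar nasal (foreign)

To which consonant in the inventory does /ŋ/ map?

n

/n/ is closest: same manner (nasal), place distance 3 (velar→alveolar), same voicing; total 3. Next closest is /g/ at distance 4.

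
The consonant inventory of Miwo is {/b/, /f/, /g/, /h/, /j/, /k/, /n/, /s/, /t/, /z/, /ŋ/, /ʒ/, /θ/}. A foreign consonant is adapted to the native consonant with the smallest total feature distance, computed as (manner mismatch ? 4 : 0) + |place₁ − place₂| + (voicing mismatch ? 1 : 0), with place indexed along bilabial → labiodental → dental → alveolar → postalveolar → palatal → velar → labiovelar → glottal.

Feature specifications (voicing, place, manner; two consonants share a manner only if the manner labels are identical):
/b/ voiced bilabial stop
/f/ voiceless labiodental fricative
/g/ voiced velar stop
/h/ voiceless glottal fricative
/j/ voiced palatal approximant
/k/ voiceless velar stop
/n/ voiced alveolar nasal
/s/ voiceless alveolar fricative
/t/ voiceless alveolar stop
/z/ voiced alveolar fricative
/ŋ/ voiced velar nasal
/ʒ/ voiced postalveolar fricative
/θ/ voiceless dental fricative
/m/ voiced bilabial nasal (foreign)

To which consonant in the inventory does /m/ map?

/n/ is closest: same manner (nasal), place distance 3 (bilabial→alveolar), same voicing; total 3. Next closest is /b/ at distance 4.

n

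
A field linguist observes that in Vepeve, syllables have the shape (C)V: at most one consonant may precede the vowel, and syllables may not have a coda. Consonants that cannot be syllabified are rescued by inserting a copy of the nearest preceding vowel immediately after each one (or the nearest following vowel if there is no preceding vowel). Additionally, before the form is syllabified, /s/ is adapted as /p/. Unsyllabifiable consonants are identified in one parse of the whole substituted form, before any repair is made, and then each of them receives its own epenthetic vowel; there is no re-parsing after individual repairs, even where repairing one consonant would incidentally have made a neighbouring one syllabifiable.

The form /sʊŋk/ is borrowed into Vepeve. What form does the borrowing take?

pʊŋʊkʊ

Substitution: /s/ → /p/, giving /pʊŋk/.
Under (C)V, the unsyllabifiable consonants are /ŋ/, /k/ (no codas are permitted; onsets are limited to one consonant).
Epenthesis after each stranded consonant: /ŋ/ → /ŋʊ/, /k/ → /kʊ/.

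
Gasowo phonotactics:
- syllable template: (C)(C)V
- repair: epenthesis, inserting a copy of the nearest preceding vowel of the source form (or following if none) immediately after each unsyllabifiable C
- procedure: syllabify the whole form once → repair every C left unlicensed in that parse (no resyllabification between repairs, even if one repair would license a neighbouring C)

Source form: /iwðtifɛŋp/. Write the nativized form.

iwiðtifɛŋɛpɛ

The consonants /w/, /ŋ/, /p/ cannot be parsed into a legal (C)(C)V syllable (no codas are permitted; onsets may contain at most 2 consonants).
Each unlicensed consonant becomes the onset of a new syllable: /w/ → /wi/, /ŋ/ → /ŋɛ/, /p/ → /pɛ/.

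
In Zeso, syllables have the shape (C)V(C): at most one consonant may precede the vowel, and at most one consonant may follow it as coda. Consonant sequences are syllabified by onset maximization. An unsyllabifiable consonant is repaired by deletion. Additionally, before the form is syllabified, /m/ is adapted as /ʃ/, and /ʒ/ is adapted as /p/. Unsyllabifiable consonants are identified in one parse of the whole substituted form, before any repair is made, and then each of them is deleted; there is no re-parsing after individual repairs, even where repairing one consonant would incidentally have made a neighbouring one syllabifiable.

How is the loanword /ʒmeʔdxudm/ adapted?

ʃeʔxud

Substitution: /ʒ/ → /p/, /m/ → /ʃ/, giving /pʃeʔdxudʃ/.
The consonants /p/, /d/, /ʃ/ cannot be parsed into a legal (C)V(C) syllable (at most one coda consonant is licensed; onsets are limited to one consonant).
Deletion applies to /p/, /d/, /ʃ/.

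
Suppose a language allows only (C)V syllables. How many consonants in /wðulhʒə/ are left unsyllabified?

The consonants /w/, /l/, /h/ cannot be parsed into a legal (C)V syllable (no codas are permitted; onsets are limited to one consonant).

3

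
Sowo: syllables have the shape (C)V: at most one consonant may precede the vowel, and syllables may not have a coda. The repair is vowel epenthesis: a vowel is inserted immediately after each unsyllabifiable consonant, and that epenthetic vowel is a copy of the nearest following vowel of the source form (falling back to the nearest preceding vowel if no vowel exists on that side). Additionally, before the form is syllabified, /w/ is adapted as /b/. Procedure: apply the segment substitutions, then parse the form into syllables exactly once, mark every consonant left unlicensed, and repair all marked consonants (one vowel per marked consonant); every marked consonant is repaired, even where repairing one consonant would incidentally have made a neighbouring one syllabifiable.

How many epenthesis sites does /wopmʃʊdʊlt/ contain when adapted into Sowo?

4

After substitution the input is /bopmʃʊdʊlt/.
The unsyllabifiable consonants are /p/, /m/, /l/, /t/; each receives one epenthetic vowel.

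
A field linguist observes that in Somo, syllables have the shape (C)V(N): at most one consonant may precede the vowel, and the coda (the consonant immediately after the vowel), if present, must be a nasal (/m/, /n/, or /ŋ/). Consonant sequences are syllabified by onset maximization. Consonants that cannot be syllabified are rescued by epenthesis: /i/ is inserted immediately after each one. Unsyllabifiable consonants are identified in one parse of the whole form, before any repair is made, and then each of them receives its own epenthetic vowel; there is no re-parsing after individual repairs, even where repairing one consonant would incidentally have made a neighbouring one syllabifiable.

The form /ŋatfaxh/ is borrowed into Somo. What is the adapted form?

ŋatifaxihi

Syllabifying with onset maximization leaves /t/, /x/, /h/ stranded (only a nasal (/m/, /n/, or /ŋ/) is licensed in coda position; onsets are limited to one consonant).
Each unlicensed consonant becomes the onset of a new syllable: /t/ → /ti/, /x/ → /xi/, /h/ → /hi/.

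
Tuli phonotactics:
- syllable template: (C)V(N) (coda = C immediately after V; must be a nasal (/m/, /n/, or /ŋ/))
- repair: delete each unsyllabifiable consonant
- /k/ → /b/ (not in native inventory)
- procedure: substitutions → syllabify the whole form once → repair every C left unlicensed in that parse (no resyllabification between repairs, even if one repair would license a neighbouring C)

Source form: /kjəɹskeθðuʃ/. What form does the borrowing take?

jəbeðu

Substitution: /k/ → /b/, giving /bjəɹsbeθðuʃ/.
Syllabifying with onset maximization leaves /b/, /ɹ/, /s/, /θ/, /ʃ/ stranded (only a nasal (/m/, /n/, or /ŋ/) is licensed in coda position; onsets are limited to one consonant).
Each unlicensed consonant is deleted: /b/, /ɹ/, /s/, /θ/, /ʃ/.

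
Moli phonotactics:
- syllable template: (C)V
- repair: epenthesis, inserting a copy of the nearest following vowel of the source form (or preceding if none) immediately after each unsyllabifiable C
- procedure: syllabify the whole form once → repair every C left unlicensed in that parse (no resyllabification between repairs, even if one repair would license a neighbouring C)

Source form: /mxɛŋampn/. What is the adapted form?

mɛxɛŋamapana

The consonants /m/, /m/, /p/, /n/ cannot be parsed into a legal (C)V syllable (no codas are permitted; onsets are limited to one consonant).
Each unlicensed consonant becomes the onset of a new syllable: /m/ → /mɛ/, /m/ → /ma/, /p/ → /pa/, /n/ → /na/.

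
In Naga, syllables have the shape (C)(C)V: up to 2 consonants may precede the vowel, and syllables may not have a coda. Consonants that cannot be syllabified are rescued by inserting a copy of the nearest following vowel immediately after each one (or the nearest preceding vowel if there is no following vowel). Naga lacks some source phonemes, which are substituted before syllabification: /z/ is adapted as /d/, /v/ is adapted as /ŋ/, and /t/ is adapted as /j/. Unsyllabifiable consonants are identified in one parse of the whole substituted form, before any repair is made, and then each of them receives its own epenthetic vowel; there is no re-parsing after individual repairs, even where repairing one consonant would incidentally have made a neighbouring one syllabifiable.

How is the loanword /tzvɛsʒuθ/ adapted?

Substitution: /t/ → /j/, /z/ → /d/, /v/ → /ŋ/, giving /jdŋɛsʒuθ/.
Under (C)(C)V, the unsyllabifiable consonants are /j/, /θ/ (no codas are permitted; onsets may contain at most 2 consonants).
Each unlicensed consonant becomes the onset of a new syllable: /j/ → /jɛ/, /θ/ → /θu/.

jɛdŋɛsʒuθu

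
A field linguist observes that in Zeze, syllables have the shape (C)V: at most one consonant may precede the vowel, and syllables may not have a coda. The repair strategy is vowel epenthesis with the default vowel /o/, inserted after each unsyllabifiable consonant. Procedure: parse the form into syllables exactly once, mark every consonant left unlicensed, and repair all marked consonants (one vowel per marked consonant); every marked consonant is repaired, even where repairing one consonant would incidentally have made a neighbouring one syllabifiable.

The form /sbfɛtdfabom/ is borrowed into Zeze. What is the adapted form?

sobofɛtodofabomo

Syllabifying with onset maximization leaves /s/, /b/, /t/, /d/, /m/ stranded (no codas are permitted; onsets are limited to one consonant).
Epenthesis after each stranded consonant: /s/ → /so/, /b/ → /bo/, /t/ → /to/, /d/ → /do/, /m/ → /mo/.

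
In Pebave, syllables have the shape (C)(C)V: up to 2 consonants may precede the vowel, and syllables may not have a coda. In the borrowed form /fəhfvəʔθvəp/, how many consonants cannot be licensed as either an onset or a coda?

3

The consonants /h/, /ʔ/, /p/ cannot be parsed into a legal (C)(C)V syllable (no codas are permitted; onsets may contain at most 2 consonants).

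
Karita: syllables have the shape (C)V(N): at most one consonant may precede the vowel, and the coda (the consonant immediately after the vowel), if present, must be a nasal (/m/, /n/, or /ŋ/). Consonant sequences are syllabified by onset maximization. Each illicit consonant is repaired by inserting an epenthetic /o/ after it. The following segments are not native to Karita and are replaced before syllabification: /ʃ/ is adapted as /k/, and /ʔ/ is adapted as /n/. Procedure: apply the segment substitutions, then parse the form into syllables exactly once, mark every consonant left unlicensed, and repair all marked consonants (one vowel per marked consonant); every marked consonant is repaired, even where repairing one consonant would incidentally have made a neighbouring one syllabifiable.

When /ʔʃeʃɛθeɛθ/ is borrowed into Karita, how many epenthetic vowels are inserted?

2

After substitution the input is /nkekɛθeɛθ/.
The unsyllabifiable consonants are /n/, /θ/; each receives one epenthetic vowel.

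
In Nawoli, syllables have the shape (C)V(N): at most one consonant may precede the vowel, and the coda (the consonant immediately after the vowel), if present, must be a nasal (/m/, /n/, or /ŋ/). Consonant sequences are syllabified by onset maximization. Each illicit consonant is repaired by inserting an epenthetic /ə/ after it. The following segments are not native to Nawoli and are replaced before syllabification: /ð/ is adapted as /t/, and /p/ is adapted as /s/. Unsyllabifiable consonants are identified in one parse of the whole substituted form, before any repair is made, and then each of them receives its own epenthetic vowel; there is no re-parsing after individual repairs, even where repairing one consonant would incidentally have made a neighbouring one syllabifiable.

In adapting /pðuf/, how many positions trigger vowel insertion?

After substitution the input is /stuf/.
The unsyllabifiable consonants are /s/, /f/; each receives one epenthetic vowel.

2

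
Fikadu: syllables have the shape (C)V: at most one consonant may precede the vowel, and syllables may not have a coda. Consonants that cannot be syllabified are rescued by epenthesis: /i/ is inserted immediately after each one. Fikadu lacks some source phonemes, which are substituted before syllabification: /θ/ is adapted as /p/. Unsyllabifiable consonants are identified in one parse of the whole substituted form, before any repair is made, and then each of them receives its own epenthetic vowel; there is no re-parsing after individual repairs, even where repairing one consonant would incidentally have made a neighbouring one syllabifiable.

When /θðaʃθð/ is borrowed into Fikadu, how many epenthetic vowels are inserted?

4

After substitution the input is /pðaʃpð/.
The unsyllabifiable consonants are /p/, /ʃ/, /p/, /ð/; each receives one epenthetic vowel.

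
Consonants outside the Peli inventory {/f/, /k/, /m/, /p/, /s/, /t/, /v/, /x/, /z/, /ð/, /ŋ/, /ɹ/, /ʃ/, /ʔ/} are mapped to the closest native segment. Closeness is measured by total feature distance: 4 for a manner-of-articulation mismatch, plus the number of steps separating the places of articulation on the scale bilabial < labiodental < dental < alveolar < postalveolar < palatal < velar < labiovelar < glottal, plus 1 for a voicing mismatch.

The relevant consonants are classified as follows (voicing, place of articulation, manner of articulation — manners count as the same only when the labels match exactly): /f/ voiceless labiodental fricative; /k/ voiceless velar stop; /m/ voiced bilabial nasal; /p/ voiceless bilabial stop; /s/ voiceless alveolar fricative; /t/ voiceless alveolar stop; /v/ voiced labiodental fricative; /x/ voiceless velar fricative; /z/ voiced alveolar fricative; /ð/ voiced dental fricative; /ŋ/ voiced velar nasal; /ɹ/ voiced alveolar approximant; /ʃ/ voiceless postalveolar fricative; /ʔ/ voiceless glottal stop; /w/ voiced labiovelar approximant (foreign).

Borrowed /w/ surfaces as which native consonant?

ɹ

/ɹ/ is closest: same manner (approximant), place distance 4 (labiovelar→alveolar), same voicing; total 4. Next closest is /ŋ/ at distance 5.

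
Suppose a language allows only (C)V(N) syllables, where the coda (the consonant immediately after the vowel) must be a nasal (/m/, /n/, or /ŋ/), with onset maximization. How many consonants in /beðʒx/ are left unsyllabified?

3

Syllabifying with onset maximization leaves /ð/, /ʒ/, /x/ stranded (only a nasal (/m/, /n/, or /ŋ/) is licensed in coda position; onsets are limited to one consonant).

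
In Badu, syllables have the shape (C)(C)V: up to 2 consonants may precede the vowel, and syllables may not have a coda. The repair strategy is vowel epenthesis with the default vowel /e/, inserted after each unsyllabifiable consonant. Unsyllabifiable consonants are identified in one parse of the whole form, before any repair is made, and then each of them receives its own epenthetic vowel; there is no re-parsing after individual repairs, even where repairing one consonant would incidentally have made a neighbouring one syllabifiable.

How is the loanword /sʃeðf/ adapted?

Syllabifying with onset maximization leaves /ð/, /f/ stranded (no codas are permitted; onsets may contain at most 2 consonants).
Epenthesis after each stranded consonant: /ð/ → /ðe/, /f/ → /fe/.

sʃeðefe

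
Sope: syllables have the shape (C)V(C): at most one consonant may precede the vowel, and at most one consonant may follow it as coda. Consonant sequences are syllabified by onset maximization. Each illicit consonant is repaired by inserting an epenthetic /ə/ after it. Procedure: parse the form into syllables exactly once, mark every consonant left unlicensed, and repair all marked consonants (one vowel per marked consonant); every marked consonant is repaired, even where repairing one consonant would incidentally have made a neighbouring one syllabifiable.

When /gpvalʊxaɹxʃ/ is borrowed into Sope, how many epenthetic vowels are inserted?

4

The unsyllabifiable consonants are /g/, /p/, /x/, /ʃ/; each receives one epenthetic vowel.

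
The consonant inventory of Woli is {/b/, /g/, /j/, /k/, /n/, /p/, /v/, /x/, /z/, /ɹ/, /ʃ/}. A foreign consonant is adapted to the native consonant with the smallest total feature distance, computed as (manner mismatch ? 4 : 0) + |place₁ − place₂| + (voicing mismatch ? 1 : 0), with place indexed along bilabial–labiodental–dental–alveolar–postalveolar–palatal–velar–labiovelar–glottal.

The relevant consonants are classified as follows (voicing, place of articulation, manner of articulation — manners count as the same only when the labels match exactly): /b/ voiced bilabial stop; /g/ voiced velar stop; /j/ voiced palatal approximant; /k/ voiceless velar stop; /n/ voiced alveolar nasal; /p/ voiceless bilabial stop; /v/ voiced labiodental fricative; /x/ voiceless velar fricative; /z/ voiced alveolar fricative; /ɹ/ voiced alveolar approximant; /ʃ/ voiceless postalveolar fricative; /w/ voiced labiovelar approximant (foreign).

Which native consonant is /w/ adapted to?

j

/j/ is closest: same manner (approximant), place distance 2 (labiovelar→palatal), same voicing; total 2. Next closest is /ɹ/ at distance 4.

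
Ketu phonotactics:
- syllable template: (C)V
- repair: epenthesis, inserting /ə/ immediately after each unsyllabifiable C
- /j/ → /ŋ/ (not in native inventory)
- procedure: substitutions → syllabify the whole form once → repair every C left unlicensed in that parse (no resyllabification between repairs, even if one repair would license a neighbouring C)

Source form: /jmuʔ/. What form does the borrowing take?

ŋəmuʔə

Substitution: /j/ → /ŋ/, giving /ŋmuʔ/.
Syllabifying with onset maximization leaves /ŋ/, /ʔ/ stranded (no codas are permitted; onsets are limited to one consonant).
Epenthesis after each stranded consonant: /ŋ/ → /ŋə/, /ʔ/ → /ʔə/.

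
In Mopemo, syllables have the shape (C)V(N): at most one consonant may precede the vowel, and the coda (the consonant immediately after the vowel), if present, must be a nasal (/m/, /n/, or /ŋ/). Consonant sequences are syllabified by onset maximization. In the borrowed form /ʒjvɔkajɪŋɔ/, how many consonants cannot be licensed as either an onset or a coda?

2

The consonants /ʒ/, /j/ cannot be parsed into a legal (C)V(N) syllable (only a nasal (/m/, /n/, or /ŋ/) is licensed in coda position; onsets are limited to one consonant).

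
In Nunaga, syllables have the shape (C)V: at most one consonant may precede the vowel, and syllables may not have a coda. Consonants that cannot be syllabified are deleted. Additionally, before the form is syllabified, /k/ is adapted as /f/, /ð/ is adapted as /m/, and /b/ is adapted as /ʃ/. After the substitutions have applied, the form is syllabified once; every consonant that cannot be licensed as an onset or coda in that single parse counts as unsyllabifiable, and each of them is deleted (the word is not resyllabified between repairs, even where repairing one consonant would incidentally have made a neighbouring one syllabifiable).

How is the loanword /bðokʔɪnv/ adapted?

Substitution: /b/ → /ʃ/, /ð/ → /m/, /k/ → /f/, giving /ʃmofʔɪnv/.
The consonants /ʃ/, /f/, /n/, /v/ cannot be parsed into a legal (C)V syllable (no codas are permitted; onsets are limited to one consonant).
Deleting the stranded consonants removes /ʃ/, /f/, /n/, /v/.

moʔɪ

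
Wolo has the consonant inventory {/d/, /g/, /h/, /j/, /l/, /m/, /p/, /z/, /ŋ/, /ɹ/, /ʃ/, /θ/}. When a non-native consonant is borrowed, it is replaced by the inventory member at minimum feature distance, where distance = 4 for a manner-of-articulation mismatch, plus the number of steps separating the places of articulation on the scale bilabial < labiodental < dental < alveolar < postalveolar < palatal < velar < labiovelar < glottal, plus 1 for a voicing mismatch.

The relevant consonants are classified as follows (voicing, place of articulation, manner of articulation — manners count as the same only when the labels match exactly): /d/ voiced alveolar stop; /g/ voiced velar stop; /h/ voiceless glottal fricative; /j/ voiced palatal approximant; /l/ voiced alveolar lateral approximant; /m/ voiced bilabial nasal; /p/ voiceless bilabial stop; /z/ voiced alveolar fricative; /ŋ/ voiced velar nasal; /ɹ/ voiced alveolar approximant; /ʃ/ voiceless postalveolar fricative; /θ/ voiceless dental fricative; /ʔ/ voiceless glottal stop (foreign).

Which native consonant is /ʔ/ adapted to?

/g/ is closest: same manner (stop), place distance 2 (glottal→velar), voicing differs (+1); total 3. Next closest is /h/ at distance 4.

g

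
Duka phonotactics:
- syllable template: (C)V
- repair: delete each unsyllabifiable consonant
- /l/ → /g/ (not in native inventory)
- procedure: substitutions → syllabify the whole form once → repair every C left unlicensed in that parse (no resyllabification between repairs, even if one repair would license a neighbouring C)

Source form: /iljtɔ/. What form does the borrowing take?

itɔ

Substitution: /l/ → /g/, giving /igjtɔ/.
The consonants /g/, /j/ cannot be parsed into a legal (C)V syllable (no codas are permitted; onsets are limited to one consonant).
Deletion applies to /g/, /j/.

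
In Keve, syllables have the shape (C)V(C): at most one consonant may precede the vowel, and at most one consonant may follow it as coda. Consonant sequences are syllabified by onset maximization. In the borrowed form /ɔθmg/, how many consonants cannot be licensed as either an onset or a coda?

The consonants /m/, /g/ cannot be parsed into a legal (C)V(C) syllable (at most one coda consonant is licensed; onsets are limited to one consonant).

2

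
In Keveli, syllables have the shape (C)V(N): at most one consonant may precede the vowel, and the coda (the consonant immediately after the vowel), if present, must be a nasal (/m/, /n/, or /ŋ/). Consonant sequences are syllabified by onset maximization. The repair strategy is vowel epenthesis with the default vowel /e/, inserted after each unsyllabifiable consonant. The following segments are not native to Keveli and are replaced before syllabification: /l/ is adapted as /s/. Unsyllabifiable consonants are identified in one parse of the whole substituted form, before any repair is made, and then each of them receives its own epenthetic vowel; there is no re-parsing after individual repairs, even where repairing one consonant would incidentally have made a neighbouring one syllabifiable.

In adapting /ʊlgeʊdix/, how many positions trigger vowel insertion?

After substitution the input is /ʊsgeʊdix/.
The unsyllabifiable consonants are /s/, /x/; each receives one epenthetic vowel.

2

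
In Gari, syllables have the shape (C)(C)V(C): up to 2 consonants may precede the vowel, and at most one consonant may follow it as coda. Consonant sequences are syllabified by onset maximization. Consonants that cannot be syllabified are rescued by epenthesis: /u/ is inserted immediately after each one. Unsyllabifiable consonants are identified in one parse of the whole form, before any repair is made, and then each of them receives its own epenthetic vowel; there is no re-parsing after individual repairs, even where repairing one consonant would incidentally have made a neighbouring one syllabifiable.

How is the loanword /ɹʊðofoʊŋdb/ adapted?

ɹʊðofoʊŋdubu

Syllabifying with onset maximization leaves /d/, /b/ stranded (at most one coda consonant is licensed; onsets may contain at most 2 consonants).
Each unlicensed consonant becomes the onset of a new syllable: /d/ → /du/, /b/ → /bu/.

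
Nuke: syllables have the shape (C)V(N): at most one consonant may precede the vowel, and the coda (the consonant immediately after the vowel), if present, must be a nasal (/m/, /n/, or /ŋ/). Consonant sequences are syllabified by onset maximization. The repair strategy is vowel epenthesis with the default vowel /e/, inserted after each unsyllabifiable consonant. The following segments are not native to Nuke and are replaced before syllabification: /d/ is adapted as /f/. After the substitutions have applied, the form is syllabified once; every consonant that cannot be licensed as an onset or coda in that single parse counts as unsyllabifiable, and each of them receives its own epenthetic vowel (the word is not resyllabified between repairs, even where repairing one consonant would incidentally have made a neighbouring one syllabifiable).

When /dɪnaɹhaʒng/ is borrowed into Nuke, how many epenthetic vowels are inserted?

4

After substitution the input is /fɪnaɹhaʒng/.
The unsyllabifiable consonants are /ɹ/, /ʒ/, /n/, /g/; each receives one epenthetic vowel.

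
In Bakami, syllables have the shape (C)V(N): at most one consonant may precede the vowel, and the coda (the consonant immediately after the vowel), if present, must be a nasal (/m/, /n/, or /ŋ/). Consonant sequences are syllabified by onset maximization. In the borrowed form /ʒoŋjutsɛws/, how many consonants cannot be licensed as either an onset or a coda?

3

Syllabifying with onset maximization leaves /t/, /w/, /s/ stranded (only a nasal (/m/, /n/, or /ŋ/) is licensed in coda position; onsets are limited to one consonant).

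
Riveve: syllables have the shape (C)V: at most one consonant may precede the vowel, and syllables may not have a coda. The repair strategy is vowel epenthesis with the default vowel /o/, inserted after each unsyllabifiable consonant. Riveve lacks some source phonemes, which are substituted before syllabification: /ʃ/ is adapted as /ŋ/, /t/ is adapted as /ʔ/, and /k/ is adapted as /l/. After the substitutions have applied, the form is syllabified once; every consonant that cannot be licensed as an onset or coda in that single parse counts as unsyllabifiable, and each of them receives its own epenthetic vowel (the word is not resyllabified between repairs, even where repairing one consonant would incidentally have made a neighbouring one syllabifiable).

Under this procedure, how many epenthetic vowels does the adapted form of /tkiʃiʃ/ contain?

After substitution the input is /ʔliŋiŋ/.
The unsyllabifiable consonants are /ʔ/, /ŋ/; each receives one epenthetic vowel.

2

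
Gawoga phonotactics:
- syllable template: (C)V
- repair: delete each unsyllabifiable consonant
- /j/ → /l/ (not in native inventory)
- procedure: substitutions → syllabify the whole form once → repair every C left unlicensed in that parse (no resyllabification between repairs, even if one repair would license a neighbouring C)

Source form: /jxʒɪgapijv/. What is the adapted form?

ʒɪgapi

Substitution: /j/ → /l/, giving /lxʒɪgapilv/.
Syllabifying with onset maximization leaves /l/, /x/, /l/, /v/ stranded (no codas are permitted; onsets are limited to one consonant).
Deleting the stranded consonants removes /l/, /x/, /l/, /v/.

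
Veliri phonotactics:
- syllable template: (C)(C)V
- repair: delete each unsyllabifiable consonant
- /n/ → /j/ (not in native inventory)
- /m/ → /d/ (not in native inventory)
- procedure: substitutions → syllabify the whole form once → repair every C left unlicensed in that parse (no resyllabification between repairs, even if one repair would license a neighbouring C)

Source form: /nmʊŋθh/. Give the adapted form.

jdʊ

Substitution: /n/ → /j/, /m/ → /d/, giving /jdʊŋθh/.
The consonants /ŋ/, /θ/, /h/ cannot be parsed into a legal (C)(C)V syllable (no codas are permitted; onsets may contain at most 2 consonants).
Deleting the stranded consonants removes /ŋ/, /θ/, /h/.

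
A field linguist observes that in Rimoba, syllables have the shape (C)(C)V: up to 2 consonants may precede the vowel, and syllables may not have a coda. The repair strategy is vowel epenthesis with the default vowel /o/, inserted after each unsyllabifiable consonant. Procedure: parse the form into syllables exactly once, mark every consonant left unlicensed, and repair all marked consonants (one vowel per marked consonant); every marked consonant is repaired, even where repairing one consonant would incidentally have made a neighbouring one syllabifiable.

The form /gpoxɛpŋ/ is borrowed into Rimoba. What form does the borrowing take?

gpoxɛpoŋo

The consonants /p/, /ŋ/ cannot be parsed into a legal (C)(C)V syllable (no codas are permitted; onsets may contain at most 2 consonants).
Epenthesis after each stranded consonant: /p/ → /po/, /ŋ/ → /ŋo/.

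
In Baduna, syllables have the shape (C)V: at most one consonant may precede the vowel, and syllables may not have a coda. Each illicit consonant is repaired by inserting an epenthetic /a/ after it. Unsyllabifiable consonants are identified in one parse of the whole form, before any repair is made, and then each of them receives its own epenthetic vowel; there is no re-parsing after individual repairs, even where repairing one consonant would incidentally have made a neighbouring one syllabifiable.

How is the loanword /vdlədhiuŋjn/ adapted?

Syllabifying with onset maximization leaves /v/, /d/, /d/, /ŋ/, /j/, /n/ stranded (no codas are permitted; onsets are limited to one consonant).
Epenthesis after each stranded consonant: /v/ → /va/, /d/ → /da/, /d/ → /da/, /ŋ/ → /ŋa/, /j/ → /ja/, /n/ → /na/.

vadalədahiuŋajana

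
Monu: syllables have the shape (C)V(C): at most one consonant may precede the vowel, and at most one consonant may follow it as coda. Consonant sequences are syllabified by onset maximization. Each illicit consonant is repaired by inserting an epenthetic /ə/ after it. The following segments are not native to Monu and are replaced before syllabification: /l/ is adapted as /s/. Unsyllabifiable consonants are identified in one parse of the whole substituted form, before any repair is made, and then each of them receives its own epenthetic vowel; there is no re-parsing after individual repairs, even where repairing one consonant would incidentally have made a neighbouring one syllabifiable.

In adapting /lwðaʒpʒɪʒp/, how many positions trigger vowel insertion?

4

After substitution the input is /swðaʒpʒɪʒp/.
The unsyllabifiable consonants are /s/, /w/, /p/, /p/; each receives one epenthetic vowel.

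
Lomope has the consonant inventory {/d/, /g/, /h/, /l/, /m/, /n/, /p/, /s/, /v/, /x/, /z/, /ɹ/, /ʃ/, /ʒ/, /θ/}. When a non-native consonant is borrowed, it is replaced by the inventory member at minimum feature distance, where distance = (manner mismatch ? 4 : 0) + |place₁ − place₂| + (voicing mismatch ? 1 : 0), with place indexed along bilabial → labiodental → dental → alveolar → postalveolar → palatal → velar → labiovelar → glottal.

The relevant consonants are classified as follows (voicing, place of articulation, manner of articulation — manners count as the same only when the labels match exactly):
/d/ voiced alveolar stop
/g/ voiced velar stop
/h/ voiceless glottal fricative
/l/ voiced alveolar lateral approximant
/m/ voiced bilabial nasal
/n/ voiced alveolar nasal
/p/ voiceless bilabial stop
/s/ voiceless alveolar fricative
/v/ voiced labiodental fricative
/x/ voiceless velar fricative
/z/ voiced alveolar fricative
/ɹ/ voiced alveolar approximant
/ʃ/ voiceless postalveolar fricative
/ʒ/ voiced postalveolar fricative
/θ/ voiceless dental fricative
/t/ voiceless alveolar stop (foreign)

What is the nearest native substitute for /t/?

d

/d/ is closest: same manner (stop), place distance 0 (alveolar→alveolar), voicing differs (+1); total 1. Next closest is /p/ at distance 3.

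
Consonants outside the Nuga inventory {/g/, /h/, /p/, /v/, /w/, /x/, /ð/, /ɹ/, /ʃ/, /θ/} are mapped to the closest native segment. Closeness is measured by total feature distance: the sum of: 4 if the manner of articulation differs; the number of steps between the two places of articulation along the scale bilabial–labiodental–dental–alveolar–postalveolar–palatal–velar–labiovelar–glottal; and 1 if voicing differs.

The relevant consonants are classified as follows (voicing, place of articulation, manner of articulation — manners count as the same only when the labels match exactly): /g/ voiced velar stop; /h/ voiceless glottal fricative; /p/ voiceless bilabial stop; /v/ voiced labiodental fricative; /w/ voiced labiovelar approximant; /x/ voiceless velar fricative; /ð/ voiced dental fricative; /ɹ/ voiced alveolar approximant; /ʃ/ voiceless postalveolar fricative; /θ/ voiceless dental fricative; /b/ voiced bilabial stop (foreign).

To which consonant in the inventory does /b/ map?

/p/ is closest: same manner (stop), place distance 0 (bilabial→bilabial), voicing differs (+1); total 1. Next closest is /v/ at distance 5.

p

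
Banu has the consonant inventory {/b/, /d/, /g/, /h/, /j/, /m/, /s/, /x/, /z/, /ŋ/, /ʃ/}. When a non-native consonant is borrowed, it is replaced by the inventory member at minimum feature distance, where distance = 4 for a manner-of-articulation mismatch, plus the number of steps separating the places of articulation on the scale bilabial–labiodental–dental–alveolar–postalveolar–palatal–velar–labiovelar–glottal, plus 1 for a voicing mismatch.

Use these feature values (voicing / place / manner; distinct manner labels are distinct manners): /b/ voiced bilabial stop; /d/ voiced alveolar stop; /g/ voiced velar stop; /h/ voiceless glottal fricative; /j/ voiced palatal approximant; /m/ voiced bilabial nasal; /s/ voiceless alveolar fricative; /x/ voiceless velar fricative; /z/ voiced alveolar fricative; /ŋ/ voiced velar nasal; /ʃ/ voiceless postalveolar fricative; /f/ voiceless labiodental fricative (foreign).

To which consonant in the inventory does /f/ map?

s

/s/ is closest: same manner (fricative), place distance 2 (labiodental→alveolar), same voicing; total 2. Next closest is /z/ at distance 3.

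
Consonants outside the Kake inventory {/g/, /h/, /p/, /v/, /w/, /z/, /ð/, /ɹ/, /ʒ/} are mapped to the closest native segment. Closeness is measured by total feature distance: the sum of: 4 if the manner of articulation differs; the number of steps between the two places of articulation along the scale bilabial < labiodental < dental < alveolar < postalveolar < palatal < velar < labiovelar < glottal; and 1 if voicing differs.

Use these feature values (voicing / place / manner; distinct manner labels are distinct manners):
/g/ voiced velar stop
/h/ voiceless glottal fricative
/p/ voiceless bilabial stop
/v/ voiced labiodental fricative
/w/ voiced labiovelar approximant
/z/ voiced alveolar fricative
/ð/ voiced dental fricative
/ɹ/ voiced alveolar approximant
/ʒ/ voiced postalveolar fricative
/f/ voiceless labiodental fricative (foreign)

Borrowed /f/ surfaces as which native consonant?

/v/ is closest: same manner (fricative), place distance 0 (labiodental→labiodental), voicing differs (+1); total 1. Next closest is /ð/ at distance 2.

v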